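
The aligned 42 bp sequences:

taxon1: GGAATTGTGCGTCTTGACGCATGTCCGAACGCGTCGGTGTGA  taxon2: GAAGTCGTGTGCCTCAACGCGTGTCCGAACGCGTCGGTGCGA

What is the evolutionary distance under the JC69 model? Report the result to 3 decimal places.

0.252

The sequences differ at 9 of 42 sites (2, 4, 6, 10, 12, 15, 16, 21, 40), so p = 9/42 ≈ 0.214286.
d = −(3/4) ln(1 − 4p/3) = −0.75 ln(1 − 0.285715) = −0.75 ln(0.714285)
  = −0.75 × (-0.336473) = 0.252355 substitutions/site.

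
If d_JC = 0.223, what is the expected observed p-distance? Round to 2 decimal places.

p = (3/4)(1 − e^(−4d/3)) = 0.75 × (1 − e^(-0.297333)) = 0.75 × (1 − 0.742797) = 0.192902.

0.19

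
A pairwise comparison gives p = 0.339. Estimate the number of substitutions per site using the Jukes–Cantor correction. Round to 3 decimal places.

0.451

d = −(3/4) ln(1 − 4p/3) = −0.75 ln(1 − 0.452) = −0.75 ln(0.548)
  = −0.75 × (-0.601480) = 0.451110 substitutions/site.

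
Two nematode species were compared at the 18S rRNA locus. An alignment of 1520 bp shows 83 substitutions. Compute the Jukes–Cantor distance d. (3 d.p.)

p = 83/1520 ≈ 0.054605.
d = −(3/4) ln(1 − 4p/3) = −0.75 ln(1 − 0.072807) = −0.75 ln(0.927193)
  = −0.75 × (-0.075594) = 0.056696 substitutions/site.

0.057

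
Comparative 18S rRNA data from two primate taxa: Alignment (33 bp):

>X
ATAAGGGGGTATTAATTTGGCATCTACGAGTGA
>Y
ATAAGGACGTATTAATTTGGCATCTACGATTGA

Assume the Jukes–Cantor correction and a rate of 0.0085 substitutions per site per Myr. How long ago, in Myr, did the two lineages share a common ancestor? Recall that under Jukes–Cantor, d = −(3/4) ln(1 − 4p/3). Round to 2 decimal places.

The sequences differ at 3 of 33 sites (7, 8, 30), so p = 3/33 ≈ 0.090909.
d = −(3/4) ln(1 − 4p/3) = −0.75 ln(1 − 0.121212) = −0.75 ln(0.878788)
  = −0.75 × (-0.129212) = 0.096909 substitutions/site.
Under a molecular clock d = 2μt, so t = d/(2μ) = 0.096909 / (2 × 0.0085) = 5.70 Myr.

5.70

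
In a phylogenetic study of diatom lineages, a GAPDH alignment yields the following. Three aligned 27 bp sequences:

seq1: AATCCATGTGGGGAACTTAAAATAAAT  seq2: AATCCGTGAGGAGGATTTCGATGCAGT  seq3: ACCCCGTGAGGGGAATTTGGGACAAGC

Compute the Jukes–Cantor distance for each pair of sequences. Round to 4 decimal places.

d(seq1,seq2) = 0.5876, d(seq1,seq3) = 0.5876, d(seq2,seq3) = 0.5107

seq1–seq2: 11/27 sites differ → p ≈ 0.407407, d = −0.75 ln(1 − 0.543209) = 0.587647 ≈ 0.5876.
seq1–seq3: 11/27 sites differ → p ≈ 0.407407, d = −0.75 ln(1 − 0.543209) = 0.587647 ≈ 0.5876.
seq2–seq3: 10/27 sites differ → p ≈ 0.37037, d = −0.75 ln(1 − 0.493827) = 0.510658 ≈ 0.5107.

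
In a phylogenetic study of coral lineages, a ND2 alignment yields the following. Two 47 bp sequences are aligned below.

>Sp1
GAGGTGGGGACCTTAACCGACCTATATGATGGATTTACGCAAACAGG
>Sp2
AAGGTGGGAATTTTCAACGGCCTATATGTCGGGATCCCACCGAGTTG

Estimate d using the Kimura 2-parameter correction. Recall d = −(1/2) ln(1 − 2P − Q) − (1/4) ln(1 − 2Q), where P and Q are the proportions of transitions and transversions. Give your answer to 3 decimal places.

0.601

Of 47 sites, 10 differences are transitions and 9 are transversions, so P = 10/47 ≈ 0.212766 and Q = 9/47 ≈ 0.191489.
Under the Kimura two-parameter model, d = −½ ln(1 − 2P − Q) − ¼ ln(1 − 2Q).
1 − 2P − Q = 0.382979, giving −½ ln(0.382979) = 0.479888.
1 − 2Q = 0.617022, giving −¼ ln(0.617022) = 0.120713.
d = 0.479888 + 0.120713 = 0.600601.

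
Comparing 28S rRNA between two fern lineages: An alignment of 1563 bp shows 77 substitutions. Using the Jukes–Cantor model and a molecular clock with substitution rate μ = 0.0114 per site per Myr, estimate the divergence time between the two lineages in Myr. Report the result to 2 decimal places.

p = 77/1563 ≈ 0.049264.
d = −(3/4) ln(1 − 4p/3) = −0.75 ln(1 − 0.065685) = −0.75 ln(0.934315)
  = −0.75 × (-0.067942) = 0.050957 substitutions/site.
Under a molecular clock d = 2μt, so t = d/(2μ) = 0.050957 / (2 × 0.0114) = 2.23 Myr.

2.23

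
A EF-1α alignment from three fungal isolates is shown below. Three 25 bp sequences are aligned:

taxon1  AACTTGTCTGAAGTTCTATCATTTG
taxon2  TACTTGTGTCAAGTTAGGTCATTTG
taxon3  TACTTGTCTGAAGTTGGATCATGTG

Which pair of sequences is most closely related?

taxon1 and taxon3

taxon1–taxon2: 6/25 differ, p = 0.240, d = 0.289.
taxon1–taxon3: 4/25 differ, p = 0.160, d = 0.180.
taxon2–taxon3: 5/25 differ, p = 0.200, d = 0.233.
The smallest distance is between taxon1 and taxon3.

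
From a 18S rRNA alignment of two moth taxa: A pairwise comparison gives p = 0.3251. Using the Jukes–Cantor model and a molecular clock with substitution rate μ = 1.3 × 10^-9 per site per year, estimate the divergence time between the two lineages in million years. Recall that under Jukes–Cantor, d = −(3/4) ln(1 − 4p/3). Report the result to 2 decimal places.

d = −(3/4) ln(1 − 4p/3) = −0.75 ln(1 − 0.433467) = −0.75 ln(0.566533)
  = −0.75 × (-0.568220) = 0.426165 substitutions/site.
Under a molecular clock d = 2μt, so t = d/(2μ) = 0.426165 / (2 × 1.3 × 10^-9) = 163.91 million years.

163.91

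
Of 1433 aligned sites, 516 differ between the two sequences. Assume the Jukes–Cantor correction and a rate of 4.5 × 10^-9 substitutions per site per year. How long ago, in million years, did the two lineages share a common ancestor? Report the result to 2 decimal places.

p = 516/1433 ≈ 0.360084.
d = −(3/4) ln(1 − 4p/3) = −0.75 ln(1 − 0.480112) = −0.75 ln(0.519888)
  = −0.75 × (-0.654142) = 0.490607 substitutions/site.
Under a molecular clock d = 2μt, so t = d/(2μ) = 0.490607 / (2 × 4.5 × 10^-9) = 54.51 million years.

54.51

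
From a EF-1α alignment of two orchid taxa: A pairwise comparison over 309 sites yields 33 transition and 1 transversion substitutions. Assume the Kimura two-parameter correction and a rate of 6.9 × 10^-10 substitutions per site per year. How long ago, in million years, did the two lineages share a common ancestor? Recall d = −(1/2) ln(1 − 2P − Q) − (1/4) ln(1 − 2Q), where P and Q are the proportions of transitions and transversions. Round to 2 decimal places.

P = 33/309 ≈ 0.106796 and Q = 1/309 ≈ 0.003236.
Under the Kimura two-parameter model, d = −½ ln(1 − 2P − Q) − ¼ ln(1 − 2Q).
1 − 2P − Q = 0.783172, giving −½ ln(0.783172) = 0.122201.
1 − 2Q = 0.993528, giving −¼ ln(0.993528) = 0.001623.
d = 0.122201 + 0.001623 = 0.123824.
Under a molecular clock d = 2μt, so t = d/(2μ) = 0.123824 / (2 × 6.9 × 10^-10) = 89.73 million years.

89.73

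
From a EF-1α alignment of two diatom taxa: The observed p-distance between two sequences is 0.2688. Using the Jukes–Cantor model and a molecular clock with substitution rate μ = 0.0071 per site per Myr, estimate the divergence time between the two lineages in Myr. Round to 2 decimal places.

d = −(3/4) ln(1 − 4p/3) = −0.75 ln(1 − 0.3584) = −0.75 ln(0.6416)
  = −0.75 × (-0.443790) = 0.332843 substitutions/site.
Under a molecular clock d = 2μt, so t = d/(2μ) = 0.332843 / (2 × 0.0071) = 23.44 Myr.

23.44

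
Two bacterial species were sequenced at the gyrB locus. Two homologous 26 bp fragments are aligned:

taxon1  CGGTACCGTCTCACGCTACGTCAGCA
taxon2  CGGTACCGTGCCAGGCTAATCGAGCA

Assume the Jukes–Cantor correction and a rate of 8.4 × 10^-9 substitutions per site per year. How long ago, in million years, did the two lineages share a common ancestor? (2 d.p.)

The sequences differ at 7 of 26 sites (10, 11, 14, 19, 20, 21, 22), so p = 7/26 ≈ 0.269231.
d = −(3/4) ln(1 − 4p/3) = −0.75 ln(1 − 0.358975) = −0.75 ln(0.641025)
  = −0.75 × (-0.444687) = 0.333515 substitutions/site.
Under a molecular clock d = 2μt, so t = d/(2μ) = 0.333515 / (2 × 8.4 × 10^-9) = 19.85 million years.

19.85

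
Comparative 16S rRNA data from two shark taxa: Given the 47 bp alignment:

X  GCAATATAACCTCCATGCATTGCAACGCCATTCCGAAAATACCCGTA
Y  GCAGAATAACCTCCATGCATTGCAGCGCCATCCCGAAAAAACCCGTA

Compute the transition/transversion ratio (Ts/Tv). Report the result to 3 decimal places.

Transitions are A↔G and C↔T; transversions are all other mismatches.
Transitions: 3. Transversions: 2.
R = 3/2 = 1.500.

1.500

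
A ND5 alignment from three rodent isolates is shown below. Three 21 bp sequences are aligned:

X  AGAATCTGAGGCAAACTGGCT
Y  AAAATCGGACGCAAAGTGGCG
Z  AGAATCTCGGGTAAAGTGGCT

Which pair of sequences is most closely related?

X and Z

X–Y: 5/21 differ, p = 0.238, d = 0.286.
X–Z: 4/21 differ, p = 0.190, d = 0.220.
Y–Z: 7/21 differ, p = 0.333, d = 0.441.
The smallest distance is between X and Z.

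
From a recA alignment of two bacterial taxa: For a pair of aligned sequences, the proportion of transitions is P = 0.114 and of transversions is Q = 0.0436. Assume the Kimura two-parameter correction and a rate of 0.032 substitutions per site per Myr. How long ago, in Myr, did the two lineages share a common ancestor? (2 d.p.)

2.83

Under the Kimura two-parameter model, d = −½ ln(1 − 2P − Q) − ¼ ln(1 − 2Q).
1 − 2P − Q = 0.7284, giving −½ ln(0.7284) = 0.158452.
1 − 2Q = 0.9128, giving −¼ ln(0.9128) = 0.022810.
d = 0.158452 + 0.022810 = 0.181262.
Under a molecular clock d = 2μt, so t = d/(2μ) = 0.181262 / (2 × 0.032) = 2.83 Myr.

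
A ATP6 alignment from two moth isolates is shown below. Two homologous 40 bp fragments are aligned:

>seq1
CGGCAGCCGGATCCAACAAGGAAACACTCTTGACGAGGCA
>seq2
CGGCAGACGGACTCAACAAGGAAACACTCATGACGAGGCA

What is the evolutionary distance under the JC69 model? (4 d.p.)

0.1073

The sequences differ at 4 of 40 sites (7, 12, 13, 30), so p = 4/40 = 0.1.
d = −(3/4) ln(1 − 4p/3) = −0.75 ln(1 − 0.133333) = −0.75 ln(0.866667)
  = −0.75 × (-0.143100) = 0.107325 substitutions/site.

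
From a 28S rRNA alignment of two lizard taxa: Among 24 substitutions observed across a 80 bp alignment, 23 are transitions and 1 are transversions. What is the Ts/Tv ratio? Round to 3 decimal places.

23.000

R = 23/1 = 23.000.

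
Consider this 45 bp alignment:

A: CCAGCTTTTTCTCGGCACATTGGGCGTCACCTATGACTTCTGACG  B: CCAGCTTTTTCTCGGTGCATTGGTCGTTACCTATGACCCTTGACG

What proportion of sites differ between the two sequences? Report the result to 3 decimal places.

The sequences differ at 7 of 45 positions (sites 16, 17, 24, 28, 38, 39, 40).
p = 7/45 = 0.155555… ≈ 0.156 (to 3 d.p.).

0.156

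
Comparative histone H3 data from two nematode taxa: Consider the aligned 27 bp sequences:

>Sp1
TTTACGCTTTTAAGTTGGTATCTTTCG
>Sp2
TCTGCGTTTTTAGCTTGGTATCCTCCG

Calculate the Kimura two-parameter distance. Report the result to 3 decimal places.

0.348

Of 27 sites, 6 differences are transitions and 1 are transversions, so P = 6/27 ≈ 0.222222 and Q = 1/27 ≈ 0.037037.
Under the Kimura two-parameter model, d = −½ ln(1 − 2P − Q) − ¼ ln(1 − 2Q).
1 − 2P − Q = 0.518519, giving −½ ln(0.518519) = 0.328389.
1 − 2Q = 0.925926, giving −¼ ln(0.925926) = 0.019240.
d = 0.328389 + 0.019240 = 0.347629.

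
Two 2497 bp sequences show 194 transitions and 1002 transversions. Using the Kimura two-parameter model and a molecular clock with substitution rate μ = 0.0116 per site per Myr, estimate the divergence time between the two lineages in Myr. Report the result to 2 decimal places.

35.01

P = 194/2497 ≈ 0.077693 and Q = 1002/2497 ≈ 0.401282.
Under the Kimura two-parameter model, d = −½ ln(1 − 2P − Q) − ¼ ln(1 − 2Q).
1 − 2P − Q = 0.443332, giving −½ ln(0.443332) = 0.406718.
1 − 2Q = 0.197436, giving −¼ ln(0.197436) = 0.405585.
d = 0.406718 + 0.405585 = 0.812303.
Under a molecular clock d = 2μt, so t = d/(2μ) = 0.812303 / (2 × 0.0116) = 35.01 Myr.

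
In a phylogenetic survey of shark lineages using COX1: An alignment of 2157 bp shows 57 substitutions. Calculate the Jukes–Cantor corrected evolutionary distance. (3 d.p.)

p = 57/2157 ≈ 0.026426.
d = −(3/4) ln(1 − 4p/3) = −0.75 ln(1 − 0.035235) = −0.75 ln(0.964765)
  = −0.75 × (-0.035871) = 0.026903 substitutions/site.

0.027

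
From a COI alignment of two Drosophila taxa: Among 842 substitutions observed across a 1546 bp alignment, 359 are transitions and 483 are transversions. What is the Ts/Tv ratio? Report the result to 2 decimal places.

R = 359/483 = 0.743271… ≈ 0.74 (to 2 d.p.).

0.74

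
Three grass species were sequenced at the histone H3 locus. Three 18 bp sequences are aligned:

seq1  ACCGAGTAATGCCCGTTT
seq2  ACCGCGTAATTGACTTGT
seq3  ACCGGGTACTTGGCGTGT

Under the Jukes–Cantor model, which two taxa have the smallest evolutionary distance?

seq1–seq2: 6/18 differ, p = 0.333, d = 0.441.
seq1–seq3: 6/18 differ, p = 0.333, d = 0.441.
seq2–seq3: 4/18 differ, p = 0.222, d = 0.264.
The smallest distance is between seq2 and seq3.

seq2 and seq3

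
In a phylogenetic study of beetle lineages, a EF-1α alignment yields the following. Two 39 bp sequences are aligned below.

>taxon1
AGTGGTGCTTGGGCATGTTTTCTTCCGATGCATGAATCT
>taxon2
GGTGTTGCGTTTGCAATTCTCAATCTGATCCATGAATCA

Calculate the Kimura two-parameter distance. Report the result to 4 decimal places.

0.4893

Of 39 sites, 4 differences are transitions and 10 are transversions, so P = 4/39 ≈ 0.102564 and Q = 10/39 ≈ 0.25641.
Under the Kimura two-parameter model, d = −½ ln(1 − 2P − Q) − ¼ ln(1 − 2Q).
1 − 2P − Q = 0.538462, giving −½ ln(0.538462) = 0.309519.
1 − 2Q = 0.48718, giving −¼ ln(0.48718) = 0.179780.
d = 0.309519 + 0.179780 = 0.489299.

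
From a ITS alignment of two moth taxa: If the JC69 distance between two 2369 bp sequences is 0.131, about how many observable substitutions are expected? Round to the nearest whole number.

Invert JC69: p = (3/4)(1 − e^(−4d/3)) = 0.75 × (1 − e^(-0.174667)) = 0.75 × (1 − 0.839737) = 0.120197.
Expected differing sites = pL ≈ 0.120197 × 2369 = 284.746693 ≈ 285.

285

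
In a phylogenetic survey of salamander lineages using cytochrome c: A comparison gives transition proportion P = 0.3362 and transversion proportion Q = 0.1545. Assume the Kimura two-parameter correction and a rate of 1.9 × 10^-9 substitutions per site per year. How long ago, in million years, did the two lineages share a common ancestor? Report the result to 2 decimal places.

255.09

Under the Kimura two-parameter model, d = −½ ln(1 − 2P − Q) − ¼ ln(1 − 2Q).
1 − 2P − Q = 0.1731, giving −½ ln(0.1731) = 0.876943.
1 − 2Q = 0.691, giving −¼ ln(0.691) = 0.092404.
d = 0.876943 + 0.092404 = 0.969347.
Under a molecular clock d = 2μt, so t = d/(2μ) = 0.969347 / (2 × 1.9 × 10^-9) = 255.09 million years.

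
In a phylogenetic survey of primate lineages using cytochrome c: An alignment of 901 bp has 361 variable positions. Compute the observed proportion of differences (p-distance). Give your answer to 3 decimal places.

p = 361/901 = 0.400665… ≈ 0.401 (to 3 d.p.).

0.401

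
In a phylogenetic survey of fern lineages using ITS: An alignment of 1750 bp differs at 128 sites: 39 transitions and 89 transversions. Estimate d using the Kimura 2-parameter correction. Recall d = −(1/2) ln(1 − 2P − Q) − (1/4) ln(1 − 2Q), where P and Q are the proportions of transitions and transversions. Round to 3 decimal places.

P = 39/1750 ≈ 0.022286 and Q = 89/1750 ≈ 0.050857.
Under the Kimura two-parameter model, d = −½ ln(1 − 2P − Q) − ¼ ln(1 − 2Q).
1 − 2P − Q = 0.904571, giving −½ ln(0.904571) = 0.050147.
1 − 2Q = 0.898286, giving −¼ ln(0.898286) = 0.026817.
d = 0.050147 + 0.026817 = 0.076964.

0.077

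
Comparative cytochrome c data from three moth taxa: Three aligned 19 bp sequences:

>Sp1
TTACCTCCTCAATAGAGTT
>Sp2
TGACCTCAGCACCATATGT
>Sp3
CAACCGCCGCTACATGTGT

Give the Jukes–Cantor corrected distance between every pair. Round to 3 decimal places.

d(Sp1,Sp2) = 0.618, d(Sp1,Sp3) = 0.907, d(Sp2,Sp3) = 0.507

Sp1–Sp2: 8/19 sites differ → p ≈ 0.421053, d = −0.75 ln(1 − 0.561404) = 0.618132 ≈ 0.618.
Sp1–Sp3: 10/19 sites differ → p ≈ 0.526316, d = −0.75 ln(1 − 0.701755) = 0.907380 ≈ 0.907.
Sp2–Sp3: 7/19 sites differ → p ≈ 0.368421, d = −0.75 ln(1 − 0.491228) = 0.506816 ≈ 0.507.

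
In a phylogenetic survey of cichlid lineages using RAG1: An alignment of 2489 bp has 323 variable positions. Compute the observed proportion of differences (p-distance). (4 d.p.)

p = 323/2489 = 0.129770… ≈ 0.1298 (to 4 d.p.).

0.1298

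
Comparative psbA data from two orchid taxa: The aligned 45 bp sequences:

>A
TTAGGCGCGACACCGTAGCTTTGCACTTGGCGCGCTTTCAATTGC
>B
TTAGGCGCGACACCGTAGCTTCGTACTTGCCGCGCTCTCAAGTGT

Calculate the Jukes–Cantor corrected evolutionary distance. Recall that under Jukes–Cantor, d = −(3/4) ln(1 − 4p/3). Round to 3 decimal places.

0.147

The sequences differ at 6 of 45 sites (22, 24, 30, 37, 42, 45), so p = 6/45 ≈ 0.133333.
d = −(3/4) ln(1 − 4p/3) = −0.75 ln(1 − 0.177777) = −0.75 ln(0.822223)
  = −0.75 × (-0.195744) = 0.146808 substitutions/site.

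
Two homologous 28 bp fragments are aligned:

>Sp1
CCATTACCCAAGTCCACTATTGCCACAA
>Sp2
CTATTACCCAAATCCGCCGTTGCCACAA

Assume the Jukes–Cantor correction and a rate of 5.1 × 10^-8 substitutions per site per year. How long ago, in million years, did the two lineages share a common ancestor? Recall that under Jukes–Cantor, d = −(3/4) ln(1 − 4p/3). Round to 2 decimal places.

2.00

The sequences differ at 5 of 28 sites (2, 12, 16, 18, 19), so p = 5/28 ≈ 0.178571.
d = −(3/4) ln(1 − 4p/3) = −0.75 ln(1 − 0.238095) = −0.75 ln(0.761905)
  = −0.75 × (-0.271933) = 0.203950 substitutions/site.
Under a molecular clock d = 2μt, so t = d/(2μ) = 0.203950 / (2 × 5.1 × 10^-8) = 2.00 million years.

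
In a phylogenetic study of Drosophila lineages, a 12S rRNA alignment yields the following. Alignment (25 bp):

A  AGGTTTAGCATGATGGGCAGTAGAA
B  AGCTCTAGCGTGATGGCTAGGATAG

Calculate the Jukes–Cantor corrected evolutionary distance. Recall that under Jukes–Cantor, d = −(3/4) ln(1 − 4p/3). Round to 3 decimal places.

The sequences differ at 8 of 25 sites (3, 5, 10, 17, 18, 21, 23, 25), so p = 8/25 = 0.32.
d = −(3/4) ln(1 − 4p/3) = −0.75 ln(1 − 0.426667) = −0.75 ln(0.573333)
  = −0.75 × (-0.556289) = 0.417217 substitutions/site.

0.417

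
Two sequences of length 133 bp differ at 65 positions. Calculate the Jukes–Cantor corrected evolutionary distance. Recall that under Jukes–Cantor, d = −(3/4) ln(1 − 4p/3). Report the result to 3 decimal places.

0.791

p = 65/133 ≈ 0.488722.
d = −(3/4) ln(1 − 4p/3) = −0.75 ln(1 − 0.651629) = −0.75 ln(0.348371)
  = −0.75 × (-1.054487) = 0.790865 substitutions/site.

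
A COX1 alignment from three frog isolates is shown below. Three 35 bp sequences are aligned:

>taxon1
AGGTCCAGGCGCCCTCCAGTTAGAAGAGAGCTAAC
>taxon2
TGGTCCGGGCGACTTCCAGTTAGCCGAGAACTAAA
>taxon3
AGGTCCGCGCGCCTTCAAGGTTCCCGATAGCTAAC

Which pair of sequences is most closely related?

taxon1–taxon2: 8/35 differ, p = 0.229, d = 0.273.
taxon1–taxon3: 10/35 differ, p = 0.286, d = 0.360.
taxon2–taxon3: 10/35 differ, p = 0.286, d = 0.360.
The smallest distance is between taxon1 and taxon2.

taxon1 and taxon2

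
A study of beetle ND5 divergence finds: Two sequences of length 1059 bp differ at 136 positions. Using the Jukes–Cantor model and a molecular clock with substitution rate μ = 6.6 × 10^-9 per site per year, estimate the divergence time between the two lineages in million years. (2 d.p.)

10.67

p = 136/1059 ≈ 0.128423.
d = −(3/4) ln(1 − 4p/3) = −0.75 ln(1 − 0.171231) = −0.75 ln(0.828769)
  = −0.75 × (-0.187814) = 0.140861 substitutions/site.
Under a molecular clock d = 2μt, so t = d/(2μ) = 0.140861 / (2 × 6.6 × 10^-9) = 10.67 million years.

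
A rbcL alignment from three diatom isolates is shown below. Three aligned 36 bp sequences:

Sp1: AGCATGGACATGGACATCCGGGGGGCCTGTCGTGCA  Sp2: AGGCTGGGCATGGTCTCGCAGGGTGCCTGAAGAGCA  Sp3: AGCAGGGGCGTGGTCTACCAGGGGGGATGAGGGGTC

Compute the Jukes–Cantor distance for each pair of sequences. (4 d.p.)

Sp1–Sp2: 12/36 sites differ → p ≈ 0.333333, d = −0.75 ln(1 − 0.444444) = 0.440839 ≈ 0.4408.
Sp1–Sp3: 14/36 sites differ → p ≈ 0.388889, d = −0.75 ln(1 − 0.518519) = 0.548166 ≈ 0.5482.
Sp2–Sp3: 13/36 sites differ → p ≈ 0.361111, d = −0.75 ln(1 − 0.481481) = 0.492584 ≈ 0.4926.

d(Sp1,Sp2) = 0.4408, d(Sp1,Sp3) = 0.5482, d(Sp2,Sp3) = 0.4926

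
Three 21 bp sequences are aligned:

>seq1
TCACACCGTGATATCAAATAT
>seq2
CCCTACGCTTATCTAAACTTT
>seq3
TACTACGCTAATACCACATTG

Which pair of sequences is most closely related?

seq1–seq2: 10/21 differ, p = 0.476, d = 0.756.
seq1–seq3: 10/21 differ, p = 0.476, d = 0.756.
seq2–seq3: 9/21 differ, p = 0.429, d = 0.635.
The smallest distance is between seq2 and seq3.

seq2 and seq3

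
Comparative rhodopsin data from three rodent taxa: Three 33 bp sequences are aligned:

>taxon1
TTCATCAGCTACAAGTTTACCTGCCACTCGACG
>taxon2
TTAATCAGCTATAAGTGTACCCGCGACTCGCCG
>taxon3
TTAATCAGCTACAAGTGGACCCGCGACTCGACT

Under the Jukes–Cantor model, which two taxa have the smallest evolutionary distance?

taxon1–taxon2: 6/33 differ, p = 0.182, d = 0.208.
taxon1–taxon3: 6/33 differ, p = 0.182, d = 0.208.
taxon2–taxon3: 4/33 differ, p = 0.121, d = 0.132.
The smallest distance is between taxon2 and taxon3.

taxon2 and taxon3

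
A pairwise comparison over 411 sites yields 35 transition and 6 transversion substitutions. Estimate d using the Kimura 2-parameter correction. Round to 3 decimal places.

0.110

P = 35/411 ≈ 0.085158 and Q = 6/411 ≈ 0.014599.
Under the Kimura two-parameter model, d = −½ ln(1 − 2P − Q) − ¼ ln(1 − 2Q).
1 − 2P − Q = 0.815085, giving −½ ln(0.815085) = 0.102231.
1 − 2Q = 0.970802, giving −¼ ln(0.970802) = 0.007408.
d = 0.102231 + 0.007408 = 0.109639.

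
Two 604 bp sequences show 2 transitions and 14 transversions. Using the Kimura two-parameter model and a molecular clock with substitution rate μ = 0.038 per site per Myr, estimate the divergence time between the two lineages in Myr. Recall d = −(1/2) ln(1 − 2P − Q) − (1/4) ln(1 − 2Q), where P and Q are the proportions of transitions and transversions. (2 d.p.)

0.36

P = 2/604 ≈ 0.003311 and Q = 14/604 ≈ 0.023179.
Under the Kimura two-parameter model, d = −½ ln(1 − 2P − Q) − ¼ ln(1 − 2Q).
1 − 2P − Q = 0.970199, giving −½ ln(0.970199) = 0.015127.
1 − 2Q = 0.953642, giving −¼ ln(0.953642) = 0.011867.
d = 0.015127 + 0.011867 = 0.026994.
Under a molecular clock d = 2μt, so t = d/(2μ) = 0.026994 / (2 × 0.038) = 0.36 Myr.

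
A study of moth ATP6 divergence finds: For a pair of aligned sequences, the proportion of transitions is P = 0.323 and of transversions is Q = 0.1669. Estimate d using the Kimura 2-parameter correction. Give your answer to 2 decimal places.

Under the Kimura two-parameter model, d = −½ ln(1 − 2P − Q) − ¼ ln(1 − 2Q).
1 − 2P − Q = 0.1871, giving −½ ln(0.1871) = 0.838056.
1 − 2Q = 0.6662, giving −¼ ln(0.6662) = 0.101541.
d = 0.838056 + 0.101541 = 0.939597.

0.94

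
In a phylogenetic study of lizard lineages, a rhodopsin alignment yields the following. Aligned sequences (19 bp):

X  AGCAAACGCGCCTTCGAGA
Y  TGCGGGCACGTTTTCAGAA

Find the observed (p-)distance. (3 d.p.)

0.526

The sequences differ at 10 of 19 positions (sites 1, 4, 5, 6, 8, 11, 12, 16, 17, 18).
p = 10/19 = 0.526315… ≈ 0.526 (to 3 d.p.).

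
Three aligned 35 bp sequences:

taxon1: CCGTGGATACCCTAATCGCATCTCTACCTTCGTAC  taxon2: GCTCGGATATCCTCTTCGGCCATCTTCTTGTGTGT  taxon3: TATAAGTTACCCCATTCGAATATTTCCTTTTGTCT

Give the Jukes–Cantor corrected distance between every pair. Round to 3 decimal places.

d(taxon1,taxon2) = 0.705, d(taxon1,taxon3) = 0.705, d(taxon2,taxon3) = 0.635

taxon1–taxon2: 16/35 sites differ → p ≈ 0.457143, d = −0.75 ln(1 − 0.609524) = 0.705292 ≈ 0.705.
taxon1–taxon3: 16/35 sites differ → p ≈ 0.457143, d = −0.75 ln(1 − 0.609524) = 0.705292 ≈ 0.705.
taxon2–taxon3: 15/35 sites differ → p ≈ 0.428571, d = −0.75 ln(1 − 0.571428) = 0.635472 ≈ 0.635.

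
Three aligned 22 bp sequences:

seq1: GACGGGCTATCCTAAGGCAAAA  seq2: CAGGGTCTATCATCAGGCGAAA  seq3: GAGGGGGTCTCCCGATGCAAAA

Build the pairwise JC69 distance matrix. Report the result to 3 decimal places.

seq1–seq2: 6/22 sites differ → p ≈ 0.272727, d = −0.75 ln(1 − 0.363636) = 0.338988 ≈ 0.339.
seq1–seq3: 6/22 sites differ → p ≈ 0.272727, d = −0.75 ln(1 − 0.363636) = 0.338988 ≈ 0.339.
seq2–seq3: 9/22 sites differ → p ≈ 0.409091, d = −0.75 ln(1 − 0.545455) = 0.591344 ≈ 0.591.

d(seq1,seq2) = 0.339, d(seq1,seq3) = 0.339, d(seq2,seq3) = 0.591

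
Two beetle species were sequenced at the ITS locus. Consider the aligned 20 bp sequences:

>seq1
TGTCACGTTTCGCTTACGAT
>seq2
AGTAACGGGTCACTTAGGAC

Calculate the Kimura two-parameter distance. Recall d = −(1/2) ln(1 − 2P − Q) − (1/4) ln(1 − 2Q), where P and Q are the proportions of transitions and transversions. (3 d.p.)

Of 20 sites, 2 differences are transitions and 5 are transversions, so P = 2/20 = 0.1 and Q = 5/20 = 0.25.
Under the Kimura two-parameter model, d = −½ ln(1 − 2P − Q) − ¼ ln(1 − 2Q).
1 − 2P − Q = 0.55, giving −½ ln(0.55) = 0.298919.
1 − 2Q = 0.5, giving −¼ ln(0.5) = 0.173287.
d = 0.298919 + 0.173287 = 0.472206.

0.472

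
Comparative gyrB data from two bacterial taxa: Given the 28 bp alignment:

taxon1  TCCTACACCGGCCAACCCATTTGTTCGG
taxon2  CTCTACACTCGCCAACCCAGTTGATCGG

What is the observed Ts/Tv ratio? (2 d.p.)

Transitions are A↔G and C↔T; transversions are all other mismatches.
Transitions: 3. Transversions: 3.
R = 3/3 = 1.00.

1.00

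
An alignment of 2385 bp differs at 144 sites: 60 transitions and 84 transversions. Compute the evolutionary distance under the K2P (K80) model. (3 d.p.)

0.063

P = 60/2385 ≈ 0.025157 and Q = 84/2385 ≈ 0.03522.
Under the Kimura two-parameter model, d = −½ ln(1 − 2P − Q) − ¼ ln(1 − 2Q).
1 − 2P − Q = 0.914466, giving −½ ln(0.914466) = 0.044707.
1 − 2Q = 0.92956, giving −¼ ln(0.92956) = 0.018261.
d = 0.044707 + 0.018261 = 0.062968.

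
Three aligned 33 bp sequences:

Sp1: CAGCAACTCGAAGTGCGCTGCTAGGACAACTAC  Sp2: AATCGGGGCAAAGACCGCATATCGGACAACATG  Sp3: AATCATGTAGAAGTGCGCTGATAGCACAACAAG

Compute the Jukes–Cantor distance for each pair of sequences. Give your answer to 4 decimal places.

d(Sp1,Sp2) = 0.7798, d(Sp1,Sp3) = 0.3390, d(Sp2,Sp3) = 0.4975

Sp1–Sp2: 16/33 sites differ → p ≈ 0.484848, d = −0.75 ln(1 − 0.646464) = 0.779827 ≈ 0.7798.
Sp1–Sp3: 9/33 sites differ → p ≈ 0.272727, d = −0.75 ln(1 − 0.363636) = 0.338988 ≈ 0.3390.
Sp2–Sp3: 12/33 sites differ → p ≈ 0.363636, d = −0.75 ln(1 − 0.484848) = 0.497470 ≈ 0.4975.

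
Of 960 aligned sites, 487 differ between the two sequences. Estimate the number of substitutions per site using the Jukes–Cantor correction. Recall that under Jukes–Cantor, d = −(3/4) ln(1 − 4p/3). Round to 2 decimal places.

0.85

p = 487/960 ≈ 0.507292.
d = −(3/4) ln(1 − 4p/3) = −0.75 ln(1 − 0.676389) = −0.75 ln(0.323611)
  = −0.75 × (-1.128213) = 0.846160 substitutions/site.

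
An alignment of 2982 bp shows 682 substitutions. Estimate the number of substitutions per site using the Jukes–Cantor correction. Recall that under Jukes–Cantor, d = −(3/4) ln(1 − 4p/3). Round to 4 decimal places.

p = 682/2982 ≈ 0.228706.
d = −(3/4) ln(1 − 4p/3) = −0.75 ln(1 − 0.304941) = −0.75 ln(0.695059)
  = −0.75 × (-0.363759) = 0.272819 substitutions/site.

0.2728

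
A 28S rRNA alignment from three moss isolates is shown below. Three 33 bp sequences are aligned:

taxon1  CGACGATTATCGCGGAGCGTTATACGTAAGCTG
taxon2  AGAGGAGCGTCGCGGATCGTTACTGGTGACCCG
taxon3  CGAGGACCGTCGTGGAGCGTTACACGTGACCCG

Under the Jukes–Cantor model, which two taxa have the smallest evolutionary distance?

taxon1–taxon2: 12/33 differ, p = 0.364, d = 0.497.
taxon1–taxon3: 9/33 differ, p = 0.273, d = 0.339.
taxon2–taxon3: 6/33 differ, p = 0.182, d = 0.208.
The smallest distance is between taxon2 and taxon3.

taxon2 and taxon3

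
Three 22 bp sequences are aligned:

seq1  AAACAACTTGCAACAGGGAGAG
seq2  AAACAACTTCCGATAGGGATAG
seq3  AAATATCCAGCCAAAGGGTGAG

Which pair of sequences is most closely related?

seq1 and seq2

seq1–seq2: 4/22 differ, p = 0.182, d = 0.208.
seq1–seq3: 7/22 differ, p = 0.318, d = 0.414.
seq2–seq3: 9/22 differ, p = 0.409, d = 0.591.
The smallest distance is between seq1 and seq2.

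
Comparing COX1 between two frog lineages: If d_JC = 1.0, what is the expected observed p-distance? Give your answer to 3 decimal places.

p = (3/4)(1 − e^(−4d/3)) = 0.75 × (1 − e^(-1.333333)) = 0.75 × (1 − 0.263597) = 0.552302.

0.552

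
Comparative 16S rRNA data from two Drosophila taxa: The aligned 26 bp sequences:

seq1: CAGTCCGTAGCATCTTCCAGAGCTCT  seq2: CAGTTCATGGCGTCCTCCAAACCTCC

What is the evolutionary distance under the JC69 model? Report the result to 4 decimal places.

0.3961

The sequences differ at 8 of 26 sites (5, 7, 9, 12, 15, 20, 22, 26), so p = 8/26 ≈ 0.307692.
d = −(3/4) ln(1 − 4p/3) = −0.75 ln(1 − 0.410256) = −0.75 ln(0.589744)
  = −0.75 × (-0.528067) = 0.396050 substitutions/site.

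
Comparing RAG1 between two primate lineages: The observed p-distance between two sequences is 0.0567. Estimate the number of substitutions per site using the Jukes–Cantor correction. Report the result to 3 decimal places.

d = −(3/4) ln(1 − 4p/3) = −0.75 ln(1 − 0.0756) = −0.75 ln(0.9244)
  = −0.75 × (-0.078610) = 0.058958 substitutions/site.

0.059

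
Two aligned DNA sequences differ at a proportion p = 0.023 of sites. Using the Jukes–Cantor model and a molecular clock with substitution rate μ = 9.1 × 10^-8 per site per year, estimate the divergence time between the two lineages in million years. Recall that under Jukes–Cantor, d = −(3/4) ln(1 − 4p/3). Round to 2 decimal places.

d = −(3/4) ln(1 − 4p/3) = −0.75 ln(1 − 0.030667) = −0.75 ln(0.969333)
  = −0.75 × (-0.031147) = 0.023360 substitutions/site.
Under a molecular clock d = 2μt, so t = d/(2μ) = 0.023360 / (2 × 9.1 × 10^-8) = 0.13 million years.

0.13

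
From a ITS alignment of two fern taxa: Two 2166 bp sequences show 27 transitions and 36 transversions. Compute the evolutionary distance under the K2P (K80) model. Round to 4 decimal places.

0.0297

P = 27/2166 ≈ 0.012465 and Q = 36/2166 ≈ 0.01662.
Under the Kimura two-parameter model, d = −½ ln(1 − 2P − Q) − ¼ ln(1 − 2Q).
1 − 2P − Q = 0.95845, giving −½ ln(0.95845) = 0.021219.
1 − 2Q = 0.96676, giving −¼ ln(0.96676) = 0.008451.
d = 0.021219 + 0.008451 = 0.029670.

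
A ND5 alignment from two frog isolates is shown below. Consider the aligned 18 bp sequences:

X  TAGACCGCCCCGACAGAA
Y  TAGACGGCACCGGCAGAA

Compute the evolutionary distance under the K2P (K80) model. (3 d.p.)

Of 18 sites, 1 differences are transitions and 2 are transversions, so P = 1/18 ≈ 0.055556 and Q = 2/18 ≈ 0.111111.
Under the Kimura two-parameter model, d = −½ ln(1 − 2P − Q) − ¼ ln(1 − 2Q).
1 − 2P − Q = 0.777777, giving −½ ln(0.777777) = 0.125658.
1 − 2Q = 0.777778, giving −¼ ln(0.777778) = 0.062829.
d = 0.125658 + 0.062829 = 0.188487.

0.188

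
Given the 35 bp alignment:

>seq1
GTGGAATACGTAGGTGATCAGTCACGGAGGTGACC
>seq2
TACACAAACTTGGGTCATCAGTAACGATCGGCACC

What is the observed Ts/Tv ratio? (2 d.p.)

0.25

Transitions are A↔G and C↔T; transversions are all other mismatches.
Transitions: 3. Transversions: 12.
R = 3/12 = 0.25.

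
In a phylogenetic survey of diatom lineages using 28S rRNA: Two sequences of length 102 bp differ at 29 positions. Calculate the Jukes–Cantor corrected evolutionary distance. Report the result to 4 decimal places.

0.3574

p = 29/102 ≈ 0.284314.
d = −(3/4) ln(1 − 4p/3) = −0.75 ln(1 − 0.379085) = −0.75 ln(0.620915)
  = −0.75 × (-0.476561) = 0.357421 substitutions/site.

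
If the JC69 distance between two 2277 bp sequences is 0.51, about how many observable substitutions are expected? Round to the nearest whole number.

Invert JC69: p = (3/4)(1 − e^(−4d/3)) = 0.75 × (1 − e^(-0.68)) = 0.75 × (1 − 0.506617) = 0.370037.
Expected differing sites = pL ≈ 0.370037 × 2277 = 842.574249 ≈ 843.

843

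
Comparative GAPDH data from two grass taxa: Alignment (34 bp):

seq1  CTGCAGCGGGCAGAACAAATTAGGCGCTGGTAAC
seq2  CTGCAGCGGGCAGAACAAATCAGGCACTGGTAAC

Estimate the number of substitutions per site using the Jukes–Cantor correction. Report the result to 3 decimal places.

The sequences differ at 2 of 34 sites (21, 26), so p = 2/34 ≈ 0.058824.
d = −(3/4) ln(1 − 4p/3) = −0.75 ln(1 − 0.078432) = −0.75 ln(0.921568)
  = −0.75 × (-0.081679) = 0.061259 substitutions/site.

0.061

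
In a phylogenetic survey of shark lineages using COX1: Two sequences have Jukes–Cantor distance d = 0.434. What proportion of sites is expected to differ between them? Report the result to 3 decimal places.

p = (3/4)(1 − e^(−4d/3)) = 0.75 × (1 − e^(-0.578667)) = 0.75 × (1 − 0.560645) = 0.329516.

0.330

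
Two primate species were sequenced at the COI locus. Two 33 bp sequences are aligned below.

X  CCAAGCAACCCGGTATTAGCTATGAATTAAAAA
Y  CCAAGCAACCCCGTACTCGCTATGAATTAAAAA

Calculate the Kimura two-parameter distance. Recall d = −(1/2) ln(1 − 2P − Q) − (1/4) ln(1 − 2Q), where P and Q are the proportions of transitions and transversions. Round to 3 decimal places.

0.097

Of 33 sites, 1 differences are transitions and 2 are transversions, so P = 1/33 ≈ 0.030303 and Q = 2/33 ≈ 0.060606.
Under the Kimura two-parameter model, d = −½ ln(1 − 2P − Q) − ¼ ln(1 − 2Q).
1 − 2P − Q = 0.878788, giving −½ ln(0.878788) = 0.064606.
1 − 2Q = 0.878788, giving −¼ ln(0.878788) = 0.032303.
d = 0.064606 + 0.032303 = 0.096909.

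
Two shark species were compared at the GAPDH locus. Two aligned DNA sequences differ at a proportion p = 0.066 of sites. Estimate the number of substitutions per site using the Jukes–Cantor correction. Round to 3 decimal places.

d = −(3/4) ln(1 − 4p/3) = −0.75 ln(1 − 0.088) = −0.75 ln(0.912)
  = −0.75 × (-0.092115) = 0.069086 substitutions/site.

0.069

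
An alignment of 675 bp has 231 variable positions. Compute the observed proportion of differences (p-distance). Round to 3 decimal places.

p = 231/675 = 0.342222… ≈ 0.342 (to 3 d.p.).

0.342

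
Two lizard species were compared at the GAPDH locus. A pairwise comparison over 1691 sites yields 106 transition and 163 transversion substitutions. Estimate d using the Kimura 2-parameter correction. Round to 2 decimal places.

0.18

P = 106/1691 ≈ 0.062685 and Q = 163/1691 ≈ 0.096393.
Under the Kimura two-parameter model, d = −½ ln(1 − 2P − Q) − ¼ ln(1 − 2Q).
1 − 2P − Q = 0.778237, giving −½ ln(0.778237) = 0.125362.
1 − 2Q = 0.807214, giving −¼ ln(0.807214) = 0.053542.
d = 0.125362 + 0.053542 = 0.178904.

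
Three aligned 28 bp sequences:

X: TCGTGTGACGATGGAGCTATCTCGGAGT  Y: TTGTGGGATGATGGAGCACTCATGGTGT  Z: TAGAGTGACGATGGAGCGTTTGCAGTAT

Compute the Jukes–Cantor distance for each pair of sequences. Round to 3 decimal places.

X–Y: 8/28 sites differ → p ≈ 0.285714, d = −0.75 ln(1 − 0.380952) = 0.359679 ≈ 0.360.
X–Z: 9/28 sites differ → p ≈ 0.321429, d = −0.75 ln(1 − 0.428572) = 0.419713 ≈ 0.420.
Y–Z: 11/28 sites differ → p ≈ 0.392857, d = −0.75 ln(1 − 0.523809) = 0.556452 ≈ 0.556.

d(X,Y) = 0.360, d(X,Z) = 0.420, d(Y,Z) = 0.556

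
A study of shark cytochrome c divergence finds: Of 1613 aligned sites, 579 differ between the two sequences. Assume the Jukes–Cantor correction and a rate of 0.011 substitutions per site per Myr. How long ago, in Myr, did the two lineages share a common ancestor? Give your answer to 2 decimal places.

p = 579/1613 ≈ 0.358958.
d = −(3/4) ln(1 − 4p/3) = −0.75 ln(1 − 0.478611) = −0.75 ln(0.521389)
  = −0.75 × (-0.651259) = 0.488444 substitutions/site.
Under a molecular clock d = 2μt, so t = d/(2μ) = 0.488444 / (2 × 0.011) = 22.20 Myr.

22.20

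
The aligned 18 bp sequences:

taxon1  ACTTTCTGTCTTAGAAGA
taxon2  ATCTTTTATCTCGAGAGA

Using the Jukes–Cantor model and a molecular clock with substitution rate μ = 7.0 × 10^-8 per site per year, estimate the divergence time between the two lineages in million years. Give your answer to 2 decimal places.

The sequences differ at 8 of 18 sites (2, 3, 6, 8, 12, 13, 14, 15), so p = 8/18 ≈ 0.444444.
d = −(3/4) ln(1 − 4p/3) = −0.75 ln(1 − 0.592592) = −0.75 ln(0.407408)
  = −0.75 × (-0.897940) = 0.673455 substitutions/site.
Under a molecular clock d = 2μt, so t = d/(2μ) = 0.673455 / (2 × 7.0 × 10^-8) = 4.81 million years.

4.81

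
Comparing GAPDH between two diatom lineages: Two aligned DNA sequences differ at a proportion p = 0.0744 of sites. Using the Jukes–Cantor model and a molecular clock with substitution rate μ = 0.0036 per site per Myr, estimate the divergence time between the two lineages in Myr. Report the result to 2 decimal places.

10.88

d = −(3/4) ln(1 − 4p/3) = −0.75 ln(1 − 0.0992) = −0.75 ln(0.9008)
  = −0.75 × (-0.104472) = 0.078354 substitutions/site.
Under a molecular clock d = 2μt, so t = d/(2μ) = 0.078354 / (2 × 0.0036) = 10.88 Myr.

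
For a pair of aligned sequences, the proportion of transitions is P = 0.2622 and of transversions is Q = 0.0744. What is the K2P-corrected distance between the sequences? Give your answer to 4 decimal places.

0.4969

Under the Kimura two-parameter model, d = −½ ln(1 − 2P − Q) − ¼ ln(1 − 2Q).
1 − 2P − Q = 0.4012, giving −½ ln(0.4012) = 0.456648.
1 − 2Q = 0.8512, giving −¼ ln(0.8512) = 0.040277.
d = 0.456648 + 0.040277 = 0.496925.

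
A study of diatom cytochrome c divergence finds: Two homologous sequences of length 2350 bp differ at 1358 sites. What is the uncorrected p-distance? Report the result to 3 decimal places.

p = 1358/2350 = 0.577872… ≈ 0.578 (to 3 d.p.).

0.578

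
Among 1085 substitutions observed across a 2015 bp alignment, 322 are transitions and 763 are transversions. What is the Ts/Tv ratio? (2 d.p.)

R = 322/763 = 0.422018… ≈ 0.42 (to 2 d.p.).

0.42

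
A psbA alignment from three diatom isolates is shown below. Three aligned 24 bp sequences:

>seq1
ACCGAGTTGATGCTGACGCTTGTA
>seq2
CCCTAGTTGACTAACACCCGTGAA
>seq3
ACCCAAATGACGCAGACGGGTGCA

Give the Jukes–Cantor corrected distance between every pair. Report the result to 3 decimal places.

seq1–seq2: 10/24 sites differ → p ≈ 0.416667, d = −0.75 ln(1 − 0.555556) = 0.608198 ≈ 0.608.
seq1–seq3: 8/24 sites differ → p ≈ 0.333333, d = −0.75 ln(1 − 0.444444) = 0.440839 ≈ 0.441.
seq2–seq3: 10/24 sites differ → p ≈ 0.416667, d = −0.75 ln(1 − 0.555556) = 0.608198 ≈ 0.608.

d(seq1,seq2) = 0.608, d(seq1,seq3) = 0.441, d(seq2,seq3) = 0.608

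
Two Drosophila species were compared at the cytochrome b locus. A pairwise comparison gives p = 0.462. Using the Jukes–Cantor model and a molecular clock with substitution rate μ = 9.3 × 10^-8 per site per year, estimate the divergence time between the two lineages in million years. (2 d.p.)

d = −(3/4) ln(1 − 4p/3) = −0.75 ln(1 − 0.616) = −0.75 ln(0.384)
  = −0.75 × (-0.957113) = 0.717835 substitutions/site.
Under a molecular clock d = 2μt, so t = d/(2μ) = 0.717835 / (2 × 9.3 × 10^-8) = 3.86 million years.

3.86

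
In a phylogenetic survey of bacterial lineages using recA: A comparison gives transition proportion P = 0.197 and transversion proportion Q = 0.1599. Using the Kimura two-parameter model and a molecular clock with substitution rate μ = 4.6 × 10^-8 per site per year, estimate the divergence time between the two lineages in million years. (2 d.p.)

5.43

Under the Kimura two-parameter model, d = −½ ln(1 − 2P − Q) − ¼ ln(1 − 2Q).
1 − 2P − Q = 0.4461, giving −½ ln(0.4461) = 0.403606.
1 − 2Q = 0.6802, giving −¼ ln(0.6802) = 0.096342.
d = 0.403606 + 0.096342 = 0.499948.
Under a molecular clock d = 2μt, so t = d/(2μ) = 0.499948 / (2 × 4.6 × 10^-8) = 5.43 million years.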